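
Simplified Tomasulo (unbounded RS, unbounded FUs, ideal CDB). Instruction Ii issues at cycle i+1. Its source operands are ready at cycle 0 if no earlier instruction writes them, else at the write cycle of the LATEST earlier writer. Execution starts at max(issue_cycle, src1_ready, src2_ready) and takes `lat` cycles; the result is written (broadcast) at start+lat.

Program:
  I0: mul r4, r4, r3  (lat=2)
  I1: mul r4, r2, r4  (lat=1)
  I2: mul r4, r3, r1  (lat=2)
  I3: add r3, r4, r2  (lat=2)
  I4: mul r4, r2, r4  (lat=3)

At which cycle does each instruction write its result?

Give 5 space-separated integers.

Answer: 3 4 5 7 8

Derivation:
I0 mul r4: issue@1 deps=(None,None) exec_start@1 write@3
I1 mul r4: issue@2 deps=(None,0) exec_start@3 write@4
I2 mul r4: issue@3 deps=(None,None) exec_start@3 write@5
I3 add r3: issue@4 deps=(2,None) exec_start@5 write@7
I4 mul r4: issue@5 deps=(None,2) exec_start@5 write@8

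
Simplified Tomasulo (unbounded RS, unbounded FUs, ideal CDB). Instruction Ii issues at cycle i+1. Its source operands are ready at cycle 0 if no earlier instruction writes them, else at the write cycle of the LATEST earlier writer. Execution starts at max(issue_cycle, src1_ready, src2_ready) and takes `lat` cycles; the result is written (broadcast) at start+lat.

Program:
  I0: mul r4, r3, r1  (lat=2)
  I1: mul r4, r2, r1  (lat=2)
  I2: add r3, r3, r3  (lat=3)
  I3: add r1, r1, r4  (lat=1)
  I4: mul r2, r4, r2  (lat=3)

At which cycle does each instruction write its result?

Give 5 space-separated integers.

Answer: 3 4 6 5 8

Derivation:
I0 mul r4: issue@1 deps=(None,None) exec_start@1 write@3
I1 mul r4: issue@2 deps=(None,None) exec_start@2 write@4
I2 add r3: issue@3 deps=(None,None) exec_start@3 write@6
I3 add r1: issue@4 deps=(None,1) exec_start@4 write@5
I4 mul r2: issue@5 deps=(1,None) exec_start@5 write@8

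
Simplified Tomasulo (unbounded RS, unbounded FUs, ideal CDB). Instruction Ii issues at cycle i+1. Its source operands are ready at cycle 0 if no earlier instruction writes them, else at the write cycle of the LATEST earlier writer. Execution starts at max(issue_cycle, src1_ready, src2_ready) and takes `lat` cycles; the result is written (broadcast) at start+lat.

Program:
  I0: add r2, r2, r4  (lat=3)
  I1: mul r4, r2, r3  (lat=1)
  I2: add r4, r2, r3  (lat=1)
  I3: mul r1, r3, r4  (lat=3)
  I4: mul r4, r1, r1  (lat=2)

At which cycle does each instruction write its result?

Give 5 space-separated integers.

Answer: 4 5 5 8 10

Derivation:
I0 add r2: issue@1 deps=(None,None) exec_start@1 write@4
I1 mul r4: issue@2 deps=(0,None) exec_start@4 write@5
I2 add r4: issue@3 deps=(0,None) exec_start@4 write@5
I3 mul r1: issue@4 deps=(None,2) exec_start@5 write@8
I4 mul r4: issue@5 deps=(3,3) exec_start@8 write@10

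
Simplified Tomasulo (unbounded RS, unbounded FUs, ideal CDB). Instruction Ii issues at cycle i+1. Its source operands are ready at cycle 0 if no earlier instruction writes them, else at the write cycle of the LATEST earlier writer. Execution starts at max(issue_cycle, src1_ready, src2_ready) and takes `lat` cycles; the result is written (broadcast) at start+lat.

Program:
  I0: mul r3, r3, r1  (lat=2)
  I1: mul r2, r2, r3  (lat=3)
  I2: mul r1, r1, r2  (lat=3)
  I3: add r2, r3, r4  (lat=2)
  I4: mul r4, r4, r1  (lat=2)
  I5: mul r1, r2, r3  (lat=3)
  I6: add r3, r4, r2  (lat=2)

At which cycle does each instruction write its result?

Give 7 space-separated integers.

I0 mul r3: issue@1 deps=(None,None) exec_start@1 write@3
I1 mul r2: issue@2 deps=(None,0) exec_start@3 write@6
I2 mul r1: issue@3 deps=(None,1) exec_start@6 write@9
I3 add r2: issue@4 deps=(0,None) exec_start@4 write@6
I4 mul r4: issue@5 deps=(None,2) exec_start@9 write@11
I5 mul r1: issue@6 deps=(3,0) exec_start@6 write@9
I6 add r3: issue@7 deps=(4,3) exec_start@11 write@13

Answer: 3 6 9 6 11 9 13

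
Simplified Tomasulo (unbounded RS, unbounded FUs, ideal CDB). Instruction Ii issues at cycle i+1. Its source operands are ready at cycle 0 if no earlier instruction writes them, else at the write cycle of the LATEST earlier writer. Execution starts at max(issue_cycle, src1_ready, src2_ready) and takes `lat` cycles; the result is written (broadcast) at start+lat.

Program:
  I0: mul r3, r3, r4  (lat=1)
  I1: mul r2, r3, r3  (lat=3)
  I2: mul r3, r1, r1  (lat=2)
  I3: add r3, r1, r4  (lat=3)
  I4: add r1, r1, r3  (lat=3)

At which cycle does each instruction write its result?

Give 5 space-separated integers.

I0 mul r3: issue@1 deps=(None,None) exec_start@1 write@2
I1 mul r2: issue@2 deps=(0,0) exec_start@2 write@5
I2 mul r3: issue@3 deps=(None,None) exec_start@3 write@5
I3 add r3: issue@4 deps=(None,None) exec_start@4 write@7
I4 add r1: issue@5 deps=(None,3) exec_start@7 write@10

Answer: 2 5 5 7 10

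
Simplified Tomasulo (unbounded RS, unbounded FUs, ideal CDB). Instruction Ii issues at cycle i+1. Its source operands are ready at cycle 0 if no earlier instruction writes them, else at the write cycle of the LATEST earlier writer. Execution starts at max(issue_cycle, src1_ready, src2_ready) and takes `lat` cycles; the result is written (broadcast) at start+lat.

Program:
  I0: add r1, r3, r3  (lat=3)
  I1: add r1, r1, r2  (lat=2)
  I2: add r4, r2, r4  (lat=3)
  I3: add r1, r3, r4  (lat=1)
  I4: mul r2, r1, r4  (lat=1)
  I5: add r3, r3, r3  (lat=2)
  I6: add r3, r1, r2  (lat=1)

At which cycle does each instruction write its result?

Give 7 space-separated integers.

Answer: 4 6 6 7 8 8 9

Derivation:
I0 add r1: issue@1 deps=(None,None) exec_start@1 write@4
I1 add r1: issue@2 deps=(0,None) exec_start@4 write@6
I2 add r4: issue@3 deps=(None,None) exec_start@3 write@6
I3 add r1: issue@4 deps=(None,2) exec_start@6 write@7
I4 mul r2: issue@5 deps=(3,2) exec_start@7 write@8
I5 add r3: issue@6 deps=(None,None) exec_start@6 write@8
I6 add r3: issue@7 deps=(3,4) exec_start@8 write@9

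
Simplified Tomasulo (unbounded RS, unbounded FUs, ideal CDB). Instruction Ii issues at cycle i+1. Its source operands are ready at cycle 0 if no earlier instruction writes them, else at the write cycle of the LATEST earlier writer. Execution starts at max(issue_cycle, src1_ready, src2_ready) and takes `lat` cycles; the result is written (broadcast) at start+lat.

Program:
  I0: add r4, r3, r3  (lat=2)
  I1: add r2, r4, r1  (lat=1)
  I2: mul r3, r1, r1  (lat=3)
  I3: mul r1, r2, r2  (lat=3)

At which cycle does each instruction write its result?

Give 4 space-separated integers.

I0 add r4: issue@1 deps=(None,None) exec_start@1 write@3
I1 add r2: issue@2 deps=(0,None) exec_start@3 write@4
I2 mul r3: issue@3 deps=(None,None) exec_start@3 write@6
I3 mul r1: issue@4 deps=(1,1) exec_start@4 write@7

Answer: 3 4 6 7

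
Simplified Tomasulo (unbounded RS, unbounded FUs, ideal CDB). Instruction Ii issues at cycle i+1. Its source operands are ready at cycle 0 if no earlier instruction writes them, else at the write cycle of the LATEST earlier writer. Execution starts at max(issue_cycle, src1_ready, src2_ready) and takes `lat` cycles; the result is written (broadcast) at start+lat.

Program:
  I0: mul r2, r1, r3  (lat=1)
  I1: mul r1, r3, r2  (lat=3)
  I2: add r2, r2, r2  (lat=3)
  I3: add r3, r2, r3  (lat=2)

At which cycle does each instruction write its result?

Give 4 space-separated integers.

Answer: 2 5 6 8

Derivation:
I0 mul r2: issue@1 deps=(None,None) exec_start@1 write@2
I1 mul r1: issue@2 deps=(None,0) exec_start@2 write@5
I2 add r2: issue@3 deps=(0,0) exec_start@3 write@6
I3 add r3: issue@4 deps=(2,None) exec_start@6 write@8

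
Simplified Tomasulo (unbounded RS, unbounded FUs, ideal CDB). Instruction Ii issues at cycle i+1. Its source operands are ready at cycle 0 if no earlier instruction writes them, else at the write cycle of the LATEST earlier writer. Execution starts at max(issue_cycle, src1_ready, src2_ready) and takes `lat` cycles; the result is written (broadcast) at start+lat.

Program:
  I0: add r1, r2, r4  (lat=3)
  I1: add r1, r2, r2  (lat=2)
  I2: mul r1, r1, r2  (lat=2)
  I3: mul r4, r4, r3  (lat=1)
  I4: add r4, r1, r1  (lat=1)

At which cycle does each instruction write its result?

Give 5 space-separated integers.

I0 add r1: issue@1 deps=(None,None) exec_start@1 write@4
I1 add r1: issue@2 deps=(None,None) exec_start@2 write@4
I2 mul r1: issue@3 deps=(1,None) exec_start@4 write@6
I3 mul r4: issue@4 deps=(None,None) exec_start@4 write@5
I4 add r4: issue@5 deps=(2,2) exec_start@6 write@7

Answer: 4 4 6 5 7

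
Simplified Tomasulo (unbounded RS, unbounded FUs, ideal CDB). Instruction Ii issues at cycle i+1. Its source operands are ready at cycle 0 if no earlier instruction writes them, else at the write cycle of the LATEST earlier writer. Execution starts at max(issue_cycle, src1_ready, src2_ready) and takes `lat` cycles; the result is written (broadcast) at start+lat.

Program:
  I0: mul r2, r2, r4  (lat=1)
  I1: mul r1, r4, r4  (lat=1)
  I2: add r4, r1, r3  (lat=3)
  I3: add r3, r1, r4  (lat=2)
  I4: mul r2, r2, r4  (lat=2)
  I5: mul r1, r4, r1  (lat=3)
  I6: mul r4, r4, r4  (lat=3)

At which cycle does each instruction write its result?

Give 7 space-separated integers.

I0 mul r2: issue@1 deps=(None,None) exec_start@1 write@2
I1 mul r1: issue@2 deps=(None,None) exec_start@2 write@3
I2 add r4: issue@3 deps=(1,None) exec_start@3 write@6
I3 add r3: issue@4 deps=(1,2) exec_start@6 write@8
I4 mul r2: issue@5 deps=(0,2) exec_start@6 write@8
I5 mul r1: issue@6 deps=(2,1) exec_start@6 write@9
I6 mul r4: issue@7 deps=(2,2) exec_start@7 write@10

Answer: 2 3 6 8 8 9 10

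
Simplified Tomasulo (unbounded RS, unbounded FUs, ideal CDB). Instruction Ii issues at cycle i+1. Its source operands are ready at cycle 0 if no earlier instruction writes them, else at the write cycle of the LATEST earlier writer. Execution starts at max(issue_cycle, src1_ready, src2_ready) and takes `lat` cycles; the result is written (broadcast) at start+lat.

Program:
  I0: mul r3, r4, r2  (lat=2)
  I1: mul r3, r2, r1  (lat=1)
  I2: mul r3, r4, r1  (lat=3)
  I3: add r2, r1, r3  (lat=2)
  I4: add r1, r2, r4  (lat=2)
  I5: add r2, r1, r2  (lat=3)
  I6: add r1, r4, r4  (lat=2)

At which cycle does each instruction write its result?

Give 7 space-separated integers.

I0 mul r3: issue@1 deps=(None,None) exec_start@1 write@3
I1 mul r3: issue@2 deps=(None,None) exec_start@2 write@3
I2 mul r3: issue@3 deps=(None,None) exec_start@3 write@6
I3 add r2: issue@4 deps=(None,2) exec_start@6 write@8
I4 add r1: issue@5 deps=(3,None) exec_start@8 write@10
I5 add r2: issue@6 deps=(4,3) exec_start@10 write@13
I6 add r1: issue@7 deps=(None,None) exec_start@7 write@9

Answer: 3 3 6 8 10 13 9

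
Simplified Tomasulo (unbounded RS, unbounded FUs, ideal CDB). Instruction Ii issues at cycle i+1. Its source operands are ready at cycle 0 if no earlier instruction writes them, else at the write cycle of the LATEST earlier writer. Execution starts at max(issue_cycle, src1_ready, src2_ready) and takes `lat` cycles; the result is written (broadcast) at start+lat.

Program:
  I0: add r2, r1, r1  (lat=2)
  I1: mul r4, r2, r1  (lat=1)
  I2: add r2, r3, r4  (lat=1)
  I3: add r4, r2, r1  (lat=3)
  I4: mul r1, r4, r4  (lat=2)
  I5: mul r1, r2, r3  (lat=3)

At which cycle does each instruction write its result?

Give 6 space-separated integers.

Answer: 3 4 5 8 10 9

Derivation:
I0 add r2: issue@1 deps=(None,None) exec_start@1 write@3
I1 mul r4: issue@2 deps=(0,None) exec_start@3 write@4
I2 add r2: issue@3 deps=(None,1) exec_start@4 write@5
I3 add r4: issue@4 deps=(2,None) exec_start@5 write@8
I4 mul r1: issue@5 deps=(3,3) exec_start@8 write@10
I5 mul r1: issue@6 deps=(2,None) exec_start@6 write@9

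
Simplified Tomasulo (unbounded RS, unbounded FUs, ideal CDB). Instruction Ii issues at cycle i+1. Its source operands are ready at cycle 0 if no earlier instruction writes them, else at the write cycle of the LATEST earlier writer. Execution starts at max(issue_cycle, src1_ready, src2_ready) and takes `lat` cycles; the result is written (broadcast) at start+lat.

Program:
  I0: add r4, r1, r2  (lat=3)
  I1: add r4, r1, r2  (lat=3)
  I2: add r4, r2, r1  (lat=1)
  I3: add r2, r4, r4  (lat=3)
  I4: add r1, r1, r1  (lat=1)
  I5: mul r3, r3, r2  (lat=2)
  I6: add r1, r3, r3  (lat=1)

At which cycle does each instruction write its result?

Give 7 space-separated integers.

I0 add r4: issue@1 deps=(None,None) exec_start@1 write@4
I1 add r4: issue@2 deps=(None,None) exec_start@2 write@5
I2 add r4: issue@3 deps=(None,None) exec_start@3 write@4
I3 add r2: issue@4 deps=(2,2) exec_start@4 write@7
I4 add r1: issue@5 deps=(None,None) exec_start@5 write@6
I5 mul r3: issue@6 deps=(None,3) exec_start@7 write@9
I6 add r1: issue@7 deps=(5,5) exec_start@9 write@10

Answer: 4 5 4 7 6 9 10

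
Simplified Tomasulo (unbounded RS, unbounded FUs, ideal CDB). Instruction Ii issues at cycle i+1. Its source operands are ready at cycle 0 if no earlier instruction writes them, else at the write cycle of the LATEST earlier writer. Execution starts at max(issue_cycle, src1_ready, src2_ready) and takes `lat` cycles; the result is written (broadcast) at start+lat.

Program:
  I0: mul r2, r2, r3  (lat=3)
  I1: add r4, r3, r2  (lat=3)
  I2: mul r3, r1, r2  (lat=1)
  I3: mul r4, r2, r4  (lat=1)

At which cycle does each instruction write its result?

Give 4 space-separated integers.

Answer: 4 7 5 8

Derivation:
I0 mul r2: issue@1 deps=(None,None) exec_start@1 write@4
I1 add r4: issue@2 deps=(None,0) exec_start@4 write@7
I2 mul r3: issue@3 deps=(None,0) exec_start@4 write@5
I3 mul r4: issue@4 deps=(0,1) exec_start@7 write@8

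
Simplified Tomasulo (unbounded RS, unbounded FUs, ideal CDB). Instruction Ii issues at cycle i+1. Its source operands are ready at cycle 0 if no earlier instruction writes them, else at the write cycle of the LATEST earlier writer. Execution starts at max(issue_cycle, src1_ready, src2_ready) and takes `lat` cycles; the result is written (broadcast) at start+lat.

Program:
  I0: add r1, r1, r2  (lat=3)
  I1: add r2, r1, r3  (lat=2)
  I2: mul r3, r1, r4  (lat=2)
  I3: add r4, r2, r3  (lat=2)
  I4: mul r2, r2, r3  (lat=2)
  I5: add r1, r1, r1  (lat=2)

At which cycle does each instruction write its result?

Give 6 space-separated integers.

I0 add r1: issue@1 deps=(None,None) exec_start@1 write@4
I1 add r2: issue@2 deps=(0,None) exec_start@4 write@6
I2 mul r3: issue@3 deps=(0,None) exec_start@4 write@6
I3 add r4: issue@4 deps=(1,2) exec_start@6 write@8
I4 mul r2: issue@5 deps=(1,2) exec_start@6 write@8
I5 add r1: issue@6 deps=(0,0) exec_start@6 write@8

Answer: 4 6 6 8 8 8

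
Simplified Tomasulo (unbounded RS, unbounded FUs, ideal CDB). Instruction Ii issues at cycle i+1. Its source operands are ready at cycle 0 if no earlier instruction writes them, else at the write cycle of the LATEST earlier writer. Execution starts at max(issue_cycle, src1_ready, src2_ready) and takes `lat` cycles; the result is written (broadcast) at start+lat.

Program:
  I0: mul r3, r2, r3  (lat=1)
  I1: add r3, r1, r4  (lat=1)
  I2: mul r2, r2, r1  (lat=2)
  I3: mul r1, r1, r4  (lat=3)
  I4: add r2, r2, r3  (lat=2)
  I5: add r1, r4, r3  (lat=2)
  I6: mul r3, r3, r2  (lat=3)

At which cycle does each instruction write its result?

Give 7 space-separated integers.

Answer: 2 3 5 7 7 8 10

Derivation:
I0 mul r3: issue@1 deps=(None,None) exec_start@1 write@2
I1 add r3: issue@2 deps=(None,None) exec_start@2 write@3
I2 mul r2: issue@3 deps=(None,None) exec_start@3 write@5
I3 mul r1: issue@4 deps=(None,None) exec_start@4 write@7
I4 add r2: issue@5 deps=(2,1) exec_start@5 write@7
I5 add r1: issue@6 deps=(None,1) exec_start@6 write@8
I6 mul r3: issue@7 deps=(1,4) exec_start@7 write@10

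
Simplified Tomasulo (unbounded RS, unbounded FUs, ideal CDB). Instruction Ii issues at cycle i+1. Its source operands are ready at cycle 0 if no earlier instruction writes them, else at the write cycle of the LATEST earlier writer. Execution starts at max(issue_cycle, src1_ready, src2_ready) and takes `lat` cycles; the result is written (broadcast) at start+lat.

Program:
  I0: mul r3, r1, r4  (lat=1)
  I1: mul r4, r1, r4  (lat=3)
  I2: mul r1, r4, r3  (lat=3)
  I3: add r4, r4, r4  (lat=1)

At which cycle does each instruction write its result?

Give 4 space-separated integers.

Answer: 2 5 8 6

Derivation:
I0 mul r3: issue@1 deps=(None,None) exec_start@1 write@2
I1 mul r4: issue@2 deps=(None,None) exec_start@2 write@5
I2 mul r1: issue@3 deps=(1,0) exec_start@5 write@8
I3 add r4: issue@4 deps=(1,1) exec_start@5 write@6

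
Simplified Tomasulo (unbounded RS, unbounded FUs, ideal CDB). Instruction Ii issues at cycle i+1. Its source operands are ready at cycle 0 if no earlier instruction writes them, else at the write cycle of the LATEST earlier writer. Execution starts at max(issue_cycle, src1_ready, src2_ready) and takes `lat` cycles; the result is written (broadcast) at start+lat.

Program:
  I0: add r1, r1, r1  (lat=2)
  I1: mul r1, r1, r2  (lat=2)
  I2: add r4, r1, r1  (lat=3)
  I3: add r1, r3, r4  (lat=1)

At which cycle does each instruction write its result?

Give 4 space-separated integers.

I0 add r1: issue@1 deps=(None,None) exec_start@1 write@3
I1 mul r1: issue@2 deps=(0,None) exec_start@3 write@5
I2 add r4: issue@3 deps=(1,1) exec_start@5 write@8
I3 add r1: issue@4 deps=(None,2) exec_start@8 write@9

Answer: 3 5 8 9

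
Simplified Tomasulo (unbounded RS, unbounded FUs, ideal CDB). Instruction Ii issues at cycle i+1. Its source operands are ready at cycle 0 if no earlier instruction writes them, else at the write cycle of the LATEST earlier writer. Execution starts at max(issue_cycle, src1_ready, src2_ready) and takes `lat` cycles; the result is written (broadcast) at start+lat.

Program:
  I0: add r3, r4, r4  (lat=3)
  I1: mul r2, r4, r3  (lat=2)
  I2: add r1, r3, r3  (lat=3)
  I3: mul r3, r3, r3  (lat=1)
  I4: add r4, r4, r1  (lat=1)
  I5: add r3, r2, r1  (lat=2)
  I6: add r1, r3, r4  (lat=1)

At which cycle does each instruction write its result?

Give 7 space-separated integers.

Answer: 4 6 7 5 8 9 10

Derivation:
I0 add r3: issue@1 deps=(None,None) exec_start@1 write@4
I1 mul r2: issue@2 deps=(None,0) exec_start@4 write@6
I2 add r1: issue@3 deps=(0,0) exec_start@4 write@7
I3 mul r3: issue@4 deps=(0,0) exec_start@4 write@5
I4 add r4: issue@5 deps=(None,2) exec_start@7 write@8
I5 add r3: issue@6 deps=(1,2) exec_start@7 write@9
I6 add r1: issue@7 deps=(5,4) exec_start@9 write@10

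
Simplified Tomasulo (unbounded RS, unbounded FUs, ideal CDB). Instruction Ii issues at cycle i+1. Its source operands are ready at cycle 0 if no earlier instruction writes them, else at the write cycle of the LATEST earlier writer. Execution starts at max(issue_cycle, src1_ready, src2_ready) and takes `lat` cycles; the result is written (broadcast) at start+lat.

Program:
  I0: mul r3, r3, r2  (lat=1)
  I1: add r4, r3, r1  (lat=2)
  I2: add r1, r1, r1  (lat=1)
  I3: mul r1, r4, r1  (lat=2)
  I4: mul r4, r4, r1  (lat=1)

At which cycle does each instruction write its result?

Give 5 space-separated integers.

I0 mul r3: issue@1 deps=(None,None) exec_start@1 write@2
I1 add r4: issue@2 deps=(0,None) exec_start@2 write@4
I2 add r1: issue@3 deps=(None,None) exec_start@3 write@4
I3 mul r1: issue@4 deps=(1,2) exec_start@4 write@6
I4 mul r4: issue@5 deps=(1,3) exec_start@6 write@7

Answer: 2 4 4 6 7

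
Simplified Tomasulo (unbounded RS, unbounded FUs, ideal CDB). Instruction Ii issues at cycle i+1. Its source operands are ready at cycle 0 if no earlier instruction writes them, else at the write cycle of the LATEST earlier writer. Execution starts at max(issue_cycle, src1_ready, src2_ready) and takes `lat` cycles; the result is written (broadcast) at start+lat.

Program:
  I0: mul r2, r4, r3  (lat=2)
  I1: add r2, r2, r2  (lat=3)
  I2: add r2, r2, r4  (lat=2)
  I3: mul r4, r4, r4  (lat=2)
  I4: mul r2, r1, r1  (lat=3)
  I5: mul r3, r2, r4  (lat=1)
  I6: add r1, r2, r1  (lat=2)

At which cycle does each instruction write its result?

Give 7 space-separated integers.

Answer: 3 6 8 6 8 9 10

Derivation:
I0 mul r2: issue@1 deps=(None,None) exec_start@1 write@3
I1 add r2: issue@2 deps=(0,0) exec_start@3 write@6
I2 add r2: issue@3 deps=(1,None) exec_start@6 write@8
I3 mul r4: issue@4 deps=(None,None) exec_start@4 write@6
I4 mul r2: issue@5 deps=(None,None) exec_start@5 write@8
I5 mul r3: issue@6 deps=(4,3) exec_start@8 write@9
I6 add r1: issue@7 deps=(4,None) exec_start@8 write@10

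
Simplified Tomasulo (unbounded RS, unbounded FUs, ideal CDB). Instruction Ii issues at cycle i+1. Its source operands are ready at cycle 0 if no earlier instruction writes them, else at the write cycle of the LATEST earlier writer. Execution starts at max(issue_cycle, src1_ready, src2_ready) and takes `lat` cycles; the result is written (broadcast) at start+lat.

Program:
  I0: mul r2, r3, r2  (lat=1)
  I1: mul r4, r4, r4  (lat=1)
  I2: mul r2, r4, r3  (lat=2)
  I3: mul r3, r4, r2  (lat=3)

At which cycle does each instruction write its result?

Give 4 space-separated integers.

Answer: 2 3 5 8

Derivation:
I0 mul r2: issue@1 deps=(None,None) exec_start@1 write@2
I1 mul r4: issue@2 deps=(None,None) exec_start@2 write@3
I2 mul r2: issue@3 deps=(1,None) exec_start@3 write@5
I3 mul r3: issue@4 deps=(1,2) exec_start@5 write@8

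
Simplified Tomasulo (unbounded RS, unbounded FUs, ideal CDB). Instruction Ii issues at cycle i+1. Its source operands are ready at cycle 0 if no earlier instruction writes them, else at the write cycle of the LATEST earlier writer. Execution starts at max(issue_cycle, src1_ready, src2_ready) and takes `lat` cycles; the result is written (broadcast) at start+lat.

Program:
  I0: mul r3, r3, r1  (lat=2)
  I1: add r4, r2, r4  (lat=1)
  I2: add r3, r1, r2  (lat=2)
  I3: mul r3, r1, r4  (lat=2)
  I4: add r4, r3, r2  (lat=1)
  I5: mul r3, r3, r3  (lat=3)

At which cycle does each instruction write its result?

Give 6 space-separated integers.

I0 mul r3: issue@1 deps=(None,None) exec_start@1 write@3
I1 add r4: issue@2 deps=(None,None) exec_start@2 write@3
I2 add r3: issue@3 deps=(None,None) exec_start@3 write@5
I3 mul r3: issue@4 deps=(None,1) exec_start@4 write@6
I4 add r4: issue@5 deps=(3,None) exec_start@6 write@7
I5 mul r3: issue@6 deps=(3,3) exec_start@6 write@9

Answer: 3 3 5 6 7 9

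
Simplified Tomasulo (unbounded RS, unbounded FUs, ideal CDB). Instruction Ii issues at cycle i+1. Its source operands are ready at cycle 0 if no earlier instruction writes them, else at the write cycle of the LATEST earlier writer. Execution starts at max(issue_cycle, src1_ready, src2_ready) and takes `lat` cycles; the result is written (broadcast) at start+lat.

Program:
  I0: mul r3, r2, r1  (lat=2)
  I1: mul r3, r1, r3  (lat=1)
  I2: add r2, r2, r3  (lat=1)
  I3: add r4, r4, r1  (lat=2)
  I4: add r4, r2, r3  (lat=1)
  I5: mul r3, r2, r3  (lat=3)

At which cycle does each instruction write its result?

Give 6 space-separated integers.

Answer: 3 4 5 6 6 9

Derivation:
I0 mul r3: issue@1 deps=(None,None) exec_start@1 write@3
I1 mul r3: issue@2 deps=(None,0) exec_start@3 write@4
I2 add r2: issue@3 deps=(None,1) exec_start@4 write@5
I3 add r4: issue@4 deps=(None,None) exec_start@4 write@6
I4 add r4: issue@5 deps=(2,1) exec_start@5 write@6
I5 mul r3: issue@6 deps=(2,1) exec_start@6 write@9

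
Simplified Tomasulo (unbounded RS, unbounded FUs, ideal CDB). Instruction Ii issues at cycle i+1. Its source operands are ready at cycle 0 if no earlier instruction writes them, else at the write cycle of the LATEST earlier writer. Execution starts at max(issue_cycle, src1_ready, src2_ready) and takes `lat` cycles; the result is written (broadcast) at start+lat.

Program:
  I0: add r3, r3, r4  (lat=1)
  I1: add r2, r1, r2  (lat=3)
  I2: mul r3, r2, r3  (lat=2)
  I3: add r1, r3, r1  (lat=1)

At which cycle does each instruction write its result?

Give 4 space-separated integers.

I0 add r3: issue@1 deps=(None,None) exec_start@1 write@2
I1 add r2: issue@2 deps=(None,None) exec_start@2 write@5
I2 mul r3: issue@3 deps=(1,0) exec_start@5 write@7
I3 add r1: issue@4 deps=(2,None) exec_start@7 write@8

Answer: 2 5 7 8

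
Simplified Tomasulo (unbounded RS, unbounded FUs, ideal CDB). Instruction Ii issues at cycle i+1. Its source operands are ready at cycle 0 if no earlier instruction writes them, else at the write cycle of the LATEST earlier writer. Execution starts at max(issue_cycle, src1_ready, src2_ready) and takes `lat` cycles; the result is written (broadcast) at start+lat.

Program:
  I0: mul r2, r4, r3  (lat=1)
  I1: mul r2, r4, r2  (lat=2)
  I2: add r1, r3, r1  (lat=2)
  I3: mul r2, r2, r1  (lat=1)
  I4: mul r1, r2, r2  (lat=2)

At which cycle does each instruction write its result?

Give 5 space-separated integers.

Answer: 2 4 5 6 8

Derivation:
I0 mul r2: issue@1 deps=(None,None) exec_start@1 write@2
I1 mul r2: issue@2 deps=(None,0) exec_start@2 write@4
I2 add r1: issue@3 deps=(None,None) exec_start@3 write@5
I3 mul r2: issue@4 deps=(1,2) exec_start@5 write@6
I4 mul r1: issue@5 deps=(3,3) exec_start@6 write@8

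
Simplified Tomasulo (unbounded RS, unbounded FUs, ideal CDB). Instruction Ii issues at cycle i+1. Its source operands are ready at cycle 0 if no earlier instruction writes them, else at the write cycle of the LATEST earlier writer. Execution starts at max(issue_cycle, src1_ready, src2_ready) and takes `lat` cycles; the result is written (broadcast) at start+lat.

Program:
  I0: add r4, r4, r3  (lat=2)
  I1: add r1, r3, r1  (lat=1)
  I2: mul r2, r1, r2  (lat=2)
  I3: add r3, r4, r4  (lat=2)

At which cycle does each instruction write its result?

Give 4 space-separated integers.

Answer: 3 3 5 6

Derivation:
I0 add r4: issue@1 deps=(None,None) exec_start@1 write@3
I1 add r1: issue@2 deps=(None,None) exec_start@2 write@3
I2 mul r2: issue@3 deps=(1,None) exec_start@3 write@5
I3 add r3: issue@4 deps=(0,0) exec_start@4 write@6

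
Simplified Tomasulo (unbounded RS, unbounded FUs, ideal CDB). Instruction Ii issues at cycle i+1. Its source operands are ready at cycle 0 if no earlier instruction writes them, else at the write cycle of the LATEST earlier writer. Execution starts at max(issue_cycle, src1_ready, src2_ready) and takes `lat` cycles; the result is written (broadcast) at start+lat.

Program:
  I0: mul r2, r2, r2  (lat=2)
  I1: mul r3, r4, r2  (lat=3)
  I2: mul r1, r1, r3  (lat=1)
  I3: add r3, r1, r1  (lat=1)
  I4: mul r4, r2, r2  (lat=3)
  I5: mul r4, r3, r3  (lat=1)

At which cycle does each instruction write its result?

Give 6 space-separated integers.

Answer: 3 6 7 8 8 9

Derivation:
I0 mul r2: issue@1 deps=(None,None) exec_start@1 write@3
I1 mul r3: issue@2 deps=(None,0) exec_start@3 write@6
I2 mul r1: issue@3 deps=(None,1) exec_start@6 write@7
I3 add r3: issue@4 deps=(2,2) exec_start@7 write@8
I4 mul r4: issue@5 deps=(0,0) exec_start@5 write@8
I5 mul r4: issue@6 deps=(3,3) exec_start@8 write@9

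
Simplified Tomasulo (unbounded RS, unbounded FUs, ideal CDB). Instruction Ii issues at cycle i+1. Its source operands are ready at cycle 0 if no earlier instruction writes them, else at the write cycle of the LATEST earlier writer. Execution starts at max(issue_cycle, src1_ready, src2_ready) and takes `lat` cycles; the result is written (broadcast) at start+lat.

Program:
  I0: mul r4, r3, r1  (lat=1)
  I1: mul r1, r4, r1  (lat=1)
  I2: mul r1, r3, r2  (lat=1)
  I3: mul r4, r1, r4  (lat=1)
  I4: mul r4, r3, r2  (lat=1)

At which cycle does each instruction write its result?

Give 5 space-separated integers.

Answer: 2 3 4 5 6

Derivation:
I0 mul r4: issue@1 deps=(None,None) exec_start@1 write@2
I1 mul r1: issue@2 deps=(0,None) exec_start@2 write@3
I2 mul r1: issue@3 deps=(None,None) exec_start@3 write@4
I3 mul r4: issue@4 deps=(2,0) exec_start@4 write@5
I4 mul r4: issue@5 deps=(None,None) exec_start@5 write@6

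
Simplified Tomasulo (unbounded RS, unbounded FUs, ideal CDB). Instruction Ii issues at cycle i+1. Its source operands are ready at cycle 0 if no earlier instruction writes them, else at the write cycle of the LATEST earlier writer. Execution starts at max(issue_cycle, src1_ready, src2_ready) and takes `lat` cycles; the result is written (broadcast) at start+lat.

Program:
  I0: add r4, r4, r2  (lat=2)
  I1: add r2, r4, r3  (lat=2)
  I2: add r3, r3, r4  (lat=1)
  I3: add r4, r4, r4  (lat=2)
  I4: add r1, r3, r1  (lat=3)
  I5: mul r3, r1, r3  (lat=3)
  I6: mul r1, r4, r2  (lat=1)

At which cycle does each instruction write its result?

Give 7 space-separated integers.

Answer: 3 5 4 6 8 11 8

Derivation:
I0 add r4: issue@1 deps=(None,None) exec_start@1 write@3
I1 add r2: issue@2 deps=(0,None) exec_start@3 write@5
I2 add r3: issue@3 deps=(None,0) exec_start@3 write@4
I3 add r4: issue@4 deps=(0,0) exec_start@4 write@6
I4 add r1: issue@5 deps=(2,None) exec_start@5 write@8
I5 mul r3: issue@6 deps=(4,2) exec_start@8 write@11
I6 mul r1: issue@7 deps=(3,1) exec_start@7 write@8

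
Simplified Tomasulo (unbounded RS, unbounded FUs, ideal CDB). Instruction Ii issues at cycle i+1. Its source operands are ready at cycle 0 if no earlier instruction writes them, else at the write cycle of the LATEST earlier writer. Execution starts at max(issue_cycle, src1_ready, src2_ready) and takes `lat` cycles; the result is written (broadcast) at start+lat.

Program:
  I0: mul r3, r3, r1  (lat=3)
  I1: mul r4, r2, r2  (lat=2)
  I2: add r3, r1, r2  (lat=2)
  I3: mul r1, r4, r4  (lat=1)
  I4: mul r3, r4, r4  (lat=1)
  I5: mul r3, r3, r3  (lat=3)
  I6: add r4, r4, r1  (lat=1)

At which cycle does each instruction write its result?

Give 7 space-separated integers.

Answer: 4 4 5 5 6 9 8

Derivation:
I0 mul r3: issue@1 deps=(None,None) exec_start@1 write@4
I1 mul r4: issue@2 deps=(None,None) exec_start@2 write@4
I2 add r3: issue@3 deps=(None,None) exec_start@3 write@5
I3 mul r1: issue@4 deps=(1,1) exec_start@4 write@5
I4 mul r3: issue@5 deps=(1,1) exec_start@5 write@6
I5 mul r3: issue@6 deps=(4,4) exec_start@6 write@9
I6 add r4: issue@7 deps=(1,3) exec_start@7 write@8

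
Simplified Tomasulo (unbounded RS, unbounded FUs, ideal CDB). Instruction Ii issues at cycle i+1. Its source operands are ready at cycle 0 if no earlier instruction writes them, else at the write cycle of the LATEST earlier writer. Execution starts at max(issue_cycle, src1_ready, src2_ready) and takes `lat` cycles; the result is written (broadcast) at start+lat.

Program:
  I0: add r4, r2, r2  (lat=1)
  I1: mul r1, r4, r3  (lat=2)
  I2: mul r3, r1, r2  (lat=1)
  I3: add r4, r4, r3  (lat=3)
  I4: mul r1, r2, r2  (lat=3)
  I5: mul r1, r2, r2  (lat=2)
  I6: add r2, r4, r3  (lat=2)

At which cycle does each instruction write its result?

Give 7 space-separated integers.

I0 add r4: issue@1 deps=(None,None) exec_start@1 write@2
I1 mul r1: issue@2 deps=(0,None) exec_start@2 write@4
I2 mul r3: issue@3 deps=(1,None) exec_start@4 write@5
I3 add r4: issue@4 deps=(0,2) exec_start@5 write@8
I4 mul r1: issue@5 deps=(None,None) exec_start@5 write@8
I5 mul r1: issue@6 deps=(None,None) exec_start@6 write@8
I6 add r2: issue@7 deps=(3,2) exec_start@8 write@10

Answer: 2 4 5 8 8 8 10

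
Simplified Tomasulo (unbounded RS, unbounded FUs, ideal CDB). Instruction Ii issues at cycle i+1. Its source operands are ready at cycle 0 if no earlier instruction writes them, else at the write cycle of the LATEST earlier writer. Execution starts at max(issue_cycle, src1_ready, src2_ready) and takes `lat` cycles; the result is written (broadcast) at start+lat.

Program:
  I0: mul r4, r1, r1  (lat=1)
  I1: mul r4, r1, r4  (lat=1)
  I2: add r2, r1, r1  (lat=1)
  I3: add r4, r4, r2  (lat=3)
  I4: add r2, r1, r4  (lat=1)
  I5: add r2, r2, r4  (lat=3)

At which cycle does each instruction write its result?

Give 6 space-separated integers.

I0 mul r4: issue@1 deps=(None,None) exec_start@1 write@2
I1 mul r4: issue@2 deps=(None,0) exec_start@2 write@3
I2 add r2: issue@3 deps=(None,None) exec_start@3 write@4
I3 add r4: issue@4 deps=(1,2) exec_start@4 write@7
I4 add r2: issue@5 deps=(None,3) exec_start@7 write@8
I5 add r2: issue@6 deps=(4,3) exec_start@8 write@11

Answer: 2 3 4 7 8 11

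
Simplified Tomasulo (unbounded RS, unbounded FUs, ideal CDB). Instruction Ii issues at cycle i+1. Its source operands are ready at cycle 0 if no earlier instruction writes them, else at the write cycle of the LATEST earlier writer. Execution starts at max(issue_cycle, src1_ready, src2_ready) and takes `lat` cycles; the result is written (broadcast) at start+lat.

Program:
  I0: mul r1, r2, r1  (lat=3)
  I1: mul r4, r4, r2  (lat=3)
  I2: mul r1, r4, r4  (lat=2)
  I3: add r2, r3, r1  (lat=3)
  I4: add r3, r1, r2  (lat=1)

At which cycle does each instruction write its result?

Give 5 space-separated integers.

I0 mul r1: issue@1 deps=(None,None) exec_start@1 write@4
I1 mul r4: issue@2 deps=(None,None) exec_start@2 write@5
I2 mul r1: issue@3 deps=(1,1) exec_start@5 write@7
I3 add r2: issue@4 deps=(None,2) exec_start@7 write@10
I4 add r3: issue@5 deps=(2,3) exec_start@10 write@11

Answer: 4 5 7 10 11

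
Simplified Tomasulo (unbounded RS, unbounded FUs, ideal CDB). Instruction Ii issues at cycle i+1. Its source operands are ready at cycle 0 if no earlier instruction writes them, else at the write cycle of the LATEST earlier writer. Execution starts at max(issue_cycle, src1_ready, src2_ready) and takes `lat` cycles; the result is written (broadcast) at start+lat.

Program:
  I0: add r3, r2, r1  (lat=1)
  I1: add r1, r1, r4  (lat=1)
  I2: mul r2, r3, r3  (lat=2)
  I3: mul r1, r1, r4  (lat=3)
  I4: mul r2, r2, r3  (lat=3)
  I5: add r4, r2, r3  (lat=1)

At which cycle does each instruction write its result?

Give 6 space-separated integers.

Answer: 2 3 5 7 8 9

Derivation:
I0 add r3: issue@1 deps=(None,None) exec_start@1 write@2
I1 add r1: issue@2 deps=(None,None) exec_start@2 write@3
I2 mul r2: issue@3 deps=(0,0) exec_start@3 write@5
I3 mul r1: issue@4 deps=(1,None) exec_start@4 write@7
I4 mul r2: issue@5 deps=(2,0) exec_start@5 write@8
I5 add r4: issue@6 deps=(4,0) exec_start@8 write@9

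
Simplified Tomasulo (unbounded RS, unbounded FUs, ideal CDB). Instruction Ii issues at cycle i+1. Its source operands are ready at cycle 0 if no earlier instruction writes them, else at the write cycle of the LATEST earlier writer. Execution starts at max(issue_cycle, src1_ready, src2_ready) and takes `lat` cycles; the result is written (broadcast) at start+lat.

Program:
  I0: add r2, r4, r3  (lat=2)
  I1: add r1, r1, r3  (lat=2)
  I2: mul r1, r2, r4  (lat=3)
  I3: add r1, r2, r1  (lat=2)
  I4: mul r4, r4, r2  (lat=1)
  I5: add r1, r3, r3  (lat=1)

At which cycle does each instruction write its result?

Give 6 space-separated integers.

I0 add r2: issue@1 deps=(None,None) exec_start@1 write@3
I1 add r1: issue@2 deps=(None,None) exec_start@2 write@4
I2 mul r1: issue@3 deps=(0,None) exec_start@3 write@6
I3 add r1: issue@4 deps=(0,2) exec_start@6 write@8
I4 mul r4: issue@5 deps=(None,0) exec_start@5 write@6
I5 add r1: issue@6 deps=(None,None) exec_start@6 write@7

Answer: 3 4 6 8 6 7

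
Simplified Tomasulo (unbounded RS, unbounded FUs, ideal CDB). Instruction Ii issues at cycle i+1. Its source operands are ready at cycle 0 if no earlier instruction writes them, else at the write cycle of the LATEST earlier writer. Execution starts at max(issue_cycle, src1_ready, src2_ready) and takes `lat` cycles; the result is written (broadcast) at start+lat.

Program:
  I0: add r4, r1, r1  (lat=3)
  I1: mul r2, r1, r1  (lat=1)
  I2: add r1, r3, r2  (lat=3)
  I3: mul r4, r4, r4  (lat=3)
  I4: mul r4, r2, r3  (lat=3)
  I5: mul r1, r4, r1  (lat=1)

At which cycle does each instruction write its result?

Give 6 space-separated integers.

Answer: 4 3 6 7 8 9

Derivation:
I0 add r4: issue@1 deps=(None,None) exec_start@1 write@4
I1 mul r2: issue@2 deps=(None,None) exec_start@2 write@3
I2 add r1: issue@3 deps=(None,1) exec_start@3 write@6
I3 mul r4: issue@4 deps=(0,0) exec_start@4 write@7
I4 mul r4: issue@5 deps=(1,None) exec_start@5 write@8
I5 mul r1: issue@6 deps=(4,2) exec_start@8 write@9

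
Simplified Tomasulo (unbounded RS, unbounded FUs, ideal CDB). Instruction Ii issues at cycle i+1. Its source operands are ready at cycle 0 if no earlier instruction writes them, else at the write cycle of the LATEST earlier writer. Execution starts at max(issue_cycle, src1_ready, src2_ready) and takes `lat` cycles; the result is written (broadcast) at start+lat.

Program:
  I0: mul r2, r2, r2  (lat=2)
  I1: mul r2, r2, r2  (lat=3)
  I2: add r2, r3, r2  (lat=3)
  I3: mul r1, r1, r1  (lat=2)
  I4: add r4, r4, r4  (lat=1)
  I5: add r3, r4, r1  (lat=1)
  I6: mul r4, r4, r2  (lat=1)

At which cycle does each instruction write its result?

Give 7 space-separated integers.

Answer: 3 6 9 6 6 7 10

Derivation:
I0 mul r2: issue@1 deps=(None,None) exec_start@1 write@3
I1 mul r2: issue@2 deps=(0,0) exec_start@3 write@6
I2 add r2: issue@3 deps=(None,1) exec_start@6 write@9
I3 mul r1: issue@4 deps=(None,None) exec_start@4 write@6
I4 add r4: issue@5 deps=(None,None) exec_start@5 write@6
I5 add r3: issue@6 deps=(4,3) exec_start@6 write@7
I6 mul r4: issue@7 deps=(4,2) exec_start@9 write@10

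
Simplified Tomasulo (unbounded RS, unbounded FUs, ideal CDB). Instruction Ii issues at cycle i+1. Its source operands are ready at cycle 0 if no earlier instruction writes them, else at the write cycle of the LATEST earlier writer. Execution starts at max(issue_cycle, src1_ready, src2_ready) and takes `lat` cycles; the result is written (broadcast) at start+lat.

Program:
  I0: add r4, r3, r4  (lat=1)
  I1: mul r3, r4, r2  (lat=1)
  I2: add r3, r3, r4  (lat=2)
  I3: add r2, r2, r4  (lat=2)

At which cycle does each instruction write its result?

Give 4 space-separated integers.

I0 add r4: issue@1 deps=(None,None) exec_start@1 write@2
I1 mul r3: issue@2 deps=(0,None) exec_start@2 write@3
I2 add r3: issue@3 deps=(1,0) exec_start@3 write@5
I3 add r2: issue@4 deps=(None,0) exec_start@4 write@6

Answer: 2 3 5 6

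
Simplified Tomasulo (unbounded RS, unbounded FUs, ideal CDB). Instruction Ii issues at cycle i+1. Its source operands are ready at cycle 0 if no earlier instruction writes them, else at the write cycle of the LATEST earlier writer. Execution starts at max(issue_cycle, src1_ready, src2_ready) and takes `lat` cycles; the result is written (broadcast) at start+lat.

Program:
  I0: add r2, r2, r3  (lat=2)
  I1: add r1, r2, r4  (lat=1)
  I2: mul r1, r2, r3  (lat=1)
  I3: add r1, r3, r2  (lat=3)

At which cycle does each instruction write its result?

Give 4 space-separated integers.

Answer: 3 4 4 7

Derivation:
I0 add r2: issue@1 deps=(None,None) exec_start@1 write@3
I1 add r1: issue@2 deps=(0,None) exec_start@3 write@4
I2 mul r1: issue@3 deps=(0,None) exec_start@3 write@4
I3 add r1: issue@4 deps=(None,0) exec_start@4 write@7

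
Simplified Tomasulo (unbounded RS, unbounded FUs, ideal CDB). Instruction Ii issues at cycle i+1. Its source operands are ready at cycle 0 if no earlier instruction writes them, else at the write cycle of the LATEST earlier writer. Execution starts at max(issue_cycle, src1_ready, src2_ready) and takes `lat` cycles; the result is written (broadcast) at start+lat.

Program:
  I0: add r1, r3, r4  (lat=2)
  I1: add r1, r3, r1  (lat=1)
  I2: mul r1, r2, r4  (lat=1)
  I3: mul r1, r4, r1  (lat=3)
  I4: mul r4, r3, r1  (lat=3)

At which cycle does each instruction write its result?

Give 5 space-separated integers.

I0 add r1: issue@1 deps=(None,None) exec_start@1 write@3
I1 add r1: issue@2 deps=(None,0) exec_start@3 write@4
I2 mul r1: issue@3 deps=(None,None) exec_start@3 write@4
I3 mul r1: issue@4 deps=(None,2) exec_start@4 write@7
I4 mul r4: issue@5 deps=(None,3) exec_start@7 write@10

Answer: 3 4 4 7 10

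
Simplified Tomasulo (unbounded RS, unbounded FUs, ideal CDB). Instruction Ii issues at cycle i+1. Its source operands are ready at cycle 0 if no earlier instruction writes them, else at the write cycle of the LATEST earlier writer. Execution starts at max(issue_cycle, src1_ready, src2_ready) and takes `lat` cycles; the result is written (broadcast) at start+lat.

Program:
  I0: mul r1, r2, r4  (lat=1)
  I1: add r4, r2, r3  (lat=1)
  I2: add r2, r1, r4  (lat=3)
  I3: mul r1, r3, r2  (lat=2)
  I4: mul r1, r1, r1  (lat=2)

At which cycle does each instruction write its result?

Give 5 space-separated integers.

I0 mul r1: issue@1 deps=(None,None) exec_start@1 write@2
I1 add r4: issue@2 deps=(None,None) exec_start@2 write@3
I2 add r2: issue@3 deps=(0,1) exec_start@3 write@6
I3 mul r1: issue@4 deps=(None,2) exec_start@6 write@8
I4 mul r1: issue@5 deps=(3,3) exec_start@8 write@10

Answer: 2 3 6 8 10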